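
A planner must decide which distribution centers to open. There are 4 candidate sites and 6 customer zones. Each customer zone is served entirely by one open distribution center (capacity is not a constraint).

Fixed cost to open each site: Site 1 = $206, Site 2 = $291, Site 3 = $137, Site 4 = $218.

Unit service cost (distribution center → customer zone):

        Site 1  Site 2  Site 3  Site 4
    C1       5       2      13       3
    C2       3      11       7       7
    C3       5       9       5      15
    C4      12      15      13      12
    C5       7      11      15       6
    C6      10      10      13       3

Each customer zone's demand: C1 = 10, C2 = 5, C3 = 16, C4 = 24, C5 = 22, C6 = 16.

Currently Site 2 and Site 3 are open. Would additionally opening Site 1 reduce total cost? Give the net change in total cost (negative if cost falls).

Current service cost with {Site 2, Site 3}: 849.
Adding Site 1: each customer zone re-picks its cheapest; new service cost 717, saving 132.
Extra fixed cost: 206. Net change = 206 − 132 = 74.
(Totals: 1277 → 1351.)

No — net change +74 (cost rises by 74).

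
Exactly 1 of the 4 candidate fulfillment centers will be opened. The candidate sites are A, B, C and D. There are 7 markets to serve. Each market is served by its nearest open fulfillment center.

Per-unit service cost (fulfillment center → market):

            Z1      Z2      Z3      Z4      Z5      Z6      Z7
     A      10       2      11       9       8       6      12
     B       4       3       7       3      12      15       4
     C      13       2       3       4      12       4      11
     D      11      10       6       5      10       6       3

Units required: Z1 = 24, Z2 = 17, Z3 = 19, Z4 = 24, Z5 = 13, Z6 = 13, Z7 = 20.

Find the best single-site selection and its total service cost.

With exactly 1 open, each market uses its cheapest among the chosen.
{B}: Z1→B 4·24=96, Z2→B 3·17=51, Z3→B 7·19=133, Z4→B 3·24=72, Z5→B 12·13=156, Z6→B 15·13=195, Z7→B 4·20=80. Service cost 783.
{C}: service cost 927
{D}: service cost 936
Among all 4 size-1 choices, {B} is lowest.

Choose B only; total service cost 783.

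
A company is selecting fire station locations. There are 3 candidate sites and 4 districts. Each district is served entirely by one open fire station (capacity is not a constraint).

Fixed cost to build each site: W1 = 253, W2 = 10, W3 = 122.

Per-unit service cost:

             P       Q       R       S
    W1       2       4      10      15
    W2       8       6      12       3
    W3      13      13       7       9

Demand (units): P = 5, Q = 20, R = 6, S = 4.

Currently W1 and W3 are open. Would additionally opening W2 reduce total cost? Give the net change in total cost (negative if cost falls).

Yes — net change −14 (cost falls by 14).

Current service cost with {W1, W3}: 168.
Adding W2: each district re-picks its cheapest; new service cost 144, saving 24.
Extra fixed cost: 10. Net change = 10 − 24 = -14.
(Totals: 543 → 529.)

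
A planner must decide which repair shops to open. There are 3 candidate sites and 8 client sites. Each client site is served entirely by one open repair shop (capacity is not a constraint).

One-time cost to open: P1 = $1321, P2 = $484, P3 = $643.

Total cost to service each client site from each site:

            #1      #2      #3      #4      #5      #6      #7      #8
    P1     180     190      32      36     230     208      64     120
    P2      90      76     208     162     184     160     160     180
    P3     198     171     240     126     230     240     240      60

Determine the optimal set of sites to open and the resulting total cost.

For any fixed open set, each client site goes to its cheapest open site; total = fixed + service.
{P2}: #1→P2 90, #2→P2 76, #3→P2 208, #4→P2 162, #5→P2 184, #6→P2 160, #7→P2 160, #8→P2 180. Service 1220; fixed 484; total 1704.
{P3}: service 1505 + fixed 643 = 2148
{P2, P3}: service 1064 + fixed 1127 = 2191
{P1, P2, P3}: service 702 + fixed 2448 = 3150
No other subset beats 1704.

Open P2 only; minimum total cost 1704.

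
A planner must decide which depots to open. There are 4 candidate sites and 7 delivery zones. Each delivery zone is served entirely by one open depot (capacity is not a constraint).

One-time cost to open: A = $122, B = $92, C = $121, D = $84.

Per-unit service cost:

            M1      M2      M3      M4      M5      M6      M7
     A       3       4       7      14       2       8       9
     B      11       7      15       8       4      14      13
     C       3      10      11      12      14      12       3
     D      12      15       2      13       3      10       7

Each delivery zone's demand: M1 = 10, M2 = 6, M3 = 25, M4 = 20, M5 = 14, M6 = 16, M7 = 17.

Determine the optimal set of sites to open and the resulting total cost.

For any fixed open set, each delivery zone goes to its cheapest open site; total = fixed + service.
{B, C, D}: M1→C 3·10=30, M2→B 7·6=42, M3→D 2·25=50, M4→B 8·20=160, M5→D 3·14=42, M6→D 10·16=160, M7→C 3·17=51. Service 535; fixed 297; total 832.
{A, B, D}: service 539 + fixed 298 = 837
{C, D}: M1→C 3·10=30, M2→C 10·6=60, M3→D 2·25=50, M4→C 12·20=240, M5→D 3·14=42, M6→D 10·16=160, M7→C 3·17=51. Service 633; fixed 205; total 838.
{A, B, C, D}: service 471 + fixed 419 = 890
No other subset beats 832.

Open B, C and D; minimum total cost 832.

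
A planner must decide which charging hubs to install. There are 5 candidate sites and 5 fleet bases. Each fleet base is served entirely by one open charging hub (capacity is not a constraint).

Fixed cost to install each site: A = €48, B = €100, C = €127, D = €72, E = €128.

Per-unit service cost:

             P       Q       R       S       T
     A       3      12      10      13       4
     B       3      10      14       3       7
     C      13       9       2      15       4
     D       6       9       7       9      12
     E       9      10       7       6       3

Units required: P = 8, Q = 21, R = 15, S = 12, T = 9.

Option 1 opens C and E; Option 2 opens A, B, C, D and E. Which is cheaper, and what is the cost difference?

Option 1: {C, E}: P→E 9·8=72, Q→C 9·21=189, R→C 2·15=30, S→E 6·12=72, T→E 3·9=27. Service 390; fixed 255; total 645.
Option 2: {A, B, C, D, E}: P→A 3·8=24, Q→C 9·21=189, R→C 2·15=30, S→B 3·12=36, T→E 3·9=27. Service 306; fixed 475; total 781.
Difference: |645 − 781| = 136.

Option 1 is cheaper by 136.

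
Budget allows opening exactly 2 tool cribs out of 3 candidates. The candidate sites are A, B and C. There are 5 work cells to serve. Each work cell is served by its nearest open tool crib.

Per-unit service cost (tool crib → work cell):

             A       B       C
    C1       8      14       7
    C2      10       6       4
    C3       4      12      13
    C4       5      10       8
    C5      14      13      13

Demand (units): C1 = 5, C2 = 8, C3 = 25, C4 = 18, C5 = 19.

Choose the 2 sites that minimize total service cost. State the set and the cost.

Choose A and C; total service cost 504.

With exactly 2 open, each work cell uses its cheapest among the chosen.
{A, C}: C1→C 7·5=35, C2→C 4·8=32, C3→A 4·25=100, C4→A 5·18=90, C5→C 13·19=247. Service cost 504.
{A, B}: service cost 525
{B, C}: service cost 758
Among all 3 size-2 choices, {A, C} is lowest.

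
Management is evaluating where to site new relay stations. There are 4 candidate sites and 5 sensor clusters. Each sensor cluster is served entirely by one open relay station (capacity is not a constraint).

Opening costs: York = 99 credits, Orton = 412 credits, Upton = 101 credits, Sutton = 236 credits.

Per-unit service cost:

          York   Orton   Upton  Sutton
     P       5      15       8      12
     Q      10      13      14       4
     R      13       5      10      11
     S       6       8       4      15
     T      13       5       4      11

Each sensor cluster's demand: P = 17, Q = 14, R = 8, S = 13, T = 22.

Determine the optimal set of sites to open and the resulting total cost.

Open York and Upton; minimum total cost 645.

For any fixed open set, each sensor cluster goes to its cheapest open site; total = fixed + service.
{York, Upton}: P→York 5·17=85, Q→York 10·14=140, R→Upton 10·8=80, S→Upton 4·13=52, T→Upton 4·22=88. Service 445; fixed 200; total 645.
{Upton}: service 552 + fixed 101 = 653
{Upton, Sutton}: service 412 + fixed 337 = 749
{York, Orton, Upton, Sutton}: P→York 5·17=85, Q→Sutton 4·14=56, R→Orton 5·8=40, S→Upton 4·13=52, T→Upton 4·22=88. Service 321; fixed 848; total 1169.
No other subset beats 645.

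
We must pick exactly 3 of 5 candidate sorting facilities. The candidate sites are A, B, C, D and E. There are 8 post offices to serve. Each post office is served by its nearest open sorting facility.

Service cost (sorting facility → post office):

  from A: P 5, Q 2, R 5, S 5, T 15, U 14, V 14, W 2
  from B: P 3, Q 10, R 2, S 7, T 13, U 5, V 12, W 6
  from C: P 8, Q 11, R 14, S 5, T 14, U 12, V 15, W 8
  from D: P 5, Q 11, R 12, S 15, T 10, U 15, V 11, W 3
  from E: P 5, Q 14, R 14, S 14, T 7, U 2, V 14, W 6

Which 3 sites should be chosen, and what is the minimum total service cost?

With exactly 3 open, each post office uses its cheapest among the chosen.
{A, B, E}: P→B 3, Q→A 2, R→B 2, S→A 5, T→E 7, U→E 2, V→B 12, W→A 2. Service cost 35.
{A, D, E}: service cost 39
{A, B, D}: service cost 40
Among all 10 size-3 choices, {A, B, E} is lowest.

Choose A, B and E; total service cost 35.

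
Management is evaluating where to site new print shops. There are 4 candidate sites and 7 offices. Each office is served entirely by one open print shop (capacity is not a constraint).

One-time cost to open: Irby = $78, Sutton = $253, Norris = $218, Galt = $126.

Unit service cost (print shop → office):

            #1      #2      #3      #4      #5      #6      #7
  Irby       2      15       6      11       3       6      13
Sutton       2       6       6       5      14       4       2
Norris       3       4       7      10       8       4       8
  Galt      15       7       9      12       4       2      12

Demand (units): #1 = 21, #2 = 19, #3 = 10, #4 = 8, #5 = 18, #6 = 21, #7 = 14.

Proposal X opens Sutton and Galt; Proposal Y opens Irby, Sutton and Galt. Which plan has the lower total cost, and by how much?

Proposal X: {Sutton, Galt}: #1→Sutton 2·21=42, #2→Sutton 6·19=114, #3→Sutton 6·10=60, #4→Sutton 5·8=40, #5→Galt 4·18=72, #6→Galt 2·21=42, #7→Sutton 2·14=28. Service 398; fixed 379; total 777.
Proposal Y: {Irby, Sutton, Galt}: #1→Irby 2·21=42, #2→Sutton 6·19=114, #3→Irby 6·10=60, #4→Sutton 5·8=40, #5→Irby 3·18=54, #6→Galt 2·21=42, #7→Sutton 2·14=28. Service 380; fixed 457; total 837.
Difference: |777 − 837| = 60.

Proposal X is cheaper by 60.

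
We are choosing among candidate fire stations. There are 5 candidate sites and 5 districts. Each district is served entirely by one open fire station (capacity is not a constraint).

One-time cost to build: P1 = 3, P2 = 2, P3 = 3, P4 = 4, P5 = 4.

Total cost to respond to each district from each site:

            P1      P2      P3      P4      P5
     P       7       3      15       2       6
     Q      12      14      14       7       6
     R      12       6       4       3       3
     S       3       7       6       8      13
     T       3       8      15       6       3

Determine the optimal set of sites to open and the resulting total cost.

Open P1 and P4; minimum total cost 25.

For any fixed open set, each district goes to its cheapest open site; total = fixed + service.
{P1, P4}: P→P4 2, Q→P4 7, R→P4 3, S→P1 3, T→P1 3. Service 18; fixed 7; total 25.
{P1, P2, P4}: service 18 + fixed 9 = 27
{P1, P2, P5}: service 18 + fixed 9 = 27
{P1, P2, P3, P4, P5}: service 17 + fixed 16 = 33
No other subset beats 25.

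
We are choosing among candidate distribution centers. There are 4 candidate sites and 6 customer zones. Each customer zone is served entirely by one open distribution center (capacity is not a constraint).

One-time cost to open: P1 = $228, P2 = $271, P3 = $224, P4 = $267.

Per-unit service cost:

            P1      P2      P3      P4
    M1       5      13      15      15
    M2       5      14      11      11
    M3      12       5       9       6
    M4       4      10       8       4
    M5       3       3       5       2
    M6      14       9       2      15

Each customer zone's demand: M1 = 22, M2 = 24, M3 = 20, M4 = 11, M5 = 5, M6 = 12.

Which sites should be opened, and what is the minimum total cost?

Open P1 only; minimum total cost 925.

For any fixed open set, each customer zone goes to its cheapest open site; total = fixed + service.
{P1}: M1→P1 5·22=110, M2→P1 5·24=120, M3→P1 12·20=240, M4→P1 4·11=44, M5→P1 3·5=15, M6→P1 14·12=168. Service 697; fixed 228; total 925.
{P1, P3}: M1→P1 5·22=110, M2→P1 5·24=120, M3→P3 9·20=180, M4→P1 4·11=44, M5→P1 3·5=15, M6→P3 2·12=24. Service 493; fixed 452; total 945.
{P1, P2}: service 497 + fixed 499 = 996
{P1, P2, P3, P4}: M1→P1 5·22=110, M2→P1 5·24=120, M3→P2 5·20=100, M4→P1 4·11=44, M5→P4 2·5=10, M6→P3 2·12=24. Service 408; fixed 990; total 1398.
No other subset beats 925.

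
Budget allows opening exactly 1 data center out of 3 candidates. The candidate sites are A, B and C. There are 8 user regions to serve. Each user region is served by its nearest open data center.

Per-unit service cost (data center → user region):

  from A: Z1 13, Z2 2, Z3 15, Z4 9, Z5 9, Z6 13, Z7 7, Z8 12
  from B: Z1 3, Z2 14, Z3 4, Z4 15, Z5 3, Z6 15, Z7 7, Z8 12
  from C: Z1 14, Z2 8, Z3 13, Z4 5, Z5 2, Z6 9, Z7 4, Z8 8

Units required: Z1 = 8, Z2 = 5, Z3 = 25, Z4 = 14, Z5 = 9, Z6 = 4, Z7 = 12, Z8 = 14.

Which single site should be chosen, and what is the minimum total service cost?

With exactly 1 open, each user region uses its cheapest among the chosen.
{B}: Z1→B 3·8=24, Z2→B 14·5=70, Z3→B 4·25=100, Z4→B 15·14=210, Z5→B 3·9=27, Z6→B 15·4=60, Z7→B 7·12=84, Z8→B 12·14=168. Service cost 743.
{C}: service cost 761
{A}: service cost 1000
Among all 3 size-1 choices, {B} is lowest.

Choose B only; total service cost 743.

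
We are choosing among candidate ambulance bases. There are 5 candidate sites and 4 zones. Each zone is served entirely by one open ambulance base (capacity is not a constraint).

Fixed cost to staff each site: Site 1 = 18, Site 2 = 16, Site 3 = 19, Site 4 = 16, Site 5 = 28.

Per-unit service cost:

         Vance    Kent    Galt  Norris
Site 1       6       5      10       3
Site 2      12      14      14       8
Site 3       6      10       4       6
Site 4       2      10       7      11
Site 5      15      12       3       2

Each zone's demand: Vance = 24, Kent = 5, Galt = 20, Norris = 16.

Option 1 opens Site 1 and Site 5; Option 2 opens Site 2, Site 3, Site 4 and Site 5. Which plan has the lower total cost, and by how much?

Option 1: {Site 1, Site 5}: Vance→Site 1 6·24=144, Kent→Site 1 5·5=25, Galt→Site 5 3·20=60, Norris→Site 5 2·16=32. Service 261; fixed 46; total 307.
Option 2: {Site 2, Site 3, Site 4, Site 5}: Vance→Site 4 2·24=48, Kent→Site 3 10·5=50, Galt→Site 5 3·20=60, Norris→Site 5 2·16=32. Service 190; fixed 79; total 269.
Difference: |307 − 269| = 38.

Option 2 is cheaper by 38.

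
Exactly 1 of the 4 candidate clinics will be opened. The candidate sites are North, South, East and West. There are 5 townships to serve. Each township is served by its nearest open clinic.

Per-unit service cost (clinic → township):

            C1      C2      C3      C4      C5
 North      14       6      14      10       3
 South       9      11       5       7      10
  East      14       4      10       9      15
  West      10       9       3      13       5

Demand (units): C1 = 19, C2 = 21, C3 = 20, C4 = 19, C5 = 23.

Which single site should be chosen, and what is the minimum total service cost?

With exactly 1 open, each township uses its cheapest among the chosen.
{West}: C1→West 10·19=190, C2→West 9·21=189, C3→West 3·20=60, C4→West 13·19=247, C5→West 5·23=115. Service cost 801.
{South}: service cost 865
{North}: service cost 931
Among all 4 size-1 choices, {West} is lowest.

Choose West only; total service cost 801.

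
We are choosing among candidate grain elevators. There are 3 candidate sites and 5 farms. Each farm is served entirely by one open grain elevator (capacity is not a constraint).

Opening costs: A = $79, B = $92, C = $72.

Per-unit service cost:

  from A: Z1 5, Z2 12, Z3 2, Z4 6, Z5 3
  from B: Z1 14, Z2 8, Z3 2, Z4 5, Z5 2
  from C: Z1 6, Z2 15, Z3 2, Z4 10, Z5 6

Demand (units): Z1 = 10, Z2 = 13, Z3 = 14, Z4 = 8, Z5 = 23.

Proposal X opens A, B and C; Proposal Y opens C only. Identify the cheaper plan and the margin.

Proposal X is cheaper by 62.

Proposal X: {A, B, C}: Z1→A 5·10=50, Z2→B 8·13=104, Z3→A 2·14=28, Z4→B 5·8=40, Z5→B 2·23=46. Service 268; fixed 243; total 511.
Proposal Y: {C}: Z1→C 6·10=60, Z2→C 15·13=195, Z3→C 2·14=28, Z4→C 10·8=80, Z5→C 6·23=138. Service 501; fixed 72; total 573.
Difference: |511 − 573| = 62.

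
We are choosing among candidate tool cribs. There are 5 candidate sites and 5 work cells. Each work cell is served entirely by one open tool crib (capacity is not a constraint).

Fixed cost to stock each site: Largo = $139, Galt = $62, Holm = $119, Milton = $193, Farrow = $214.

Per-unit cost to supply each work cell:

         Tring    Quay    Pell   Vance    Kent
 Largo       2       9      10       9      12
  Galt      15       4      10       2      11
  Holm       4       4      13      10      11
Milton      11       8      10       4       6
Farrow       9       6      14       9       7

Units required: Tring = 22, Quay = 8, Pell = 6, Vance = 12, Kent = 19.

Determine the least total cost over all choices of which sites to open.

Minimum total cost: 570

For any fixed open set, each work cell goes to its cheapest open site; total = fixed + service.
{Largo, Galt}: Tring→Largo 2·22=44, Quay→Galt 4·8=32, Pell→Largo 10·6=60, Vance→Galt 2·12=24, Kent→Galt 11·19=209. Service 369; fixed 201; total 570.
{Galt, Holm}: Tring→Holm 4·22=88, Quay→Galt 4·8=32, Pell→Galt 10·6=60, Vance→Galt 2·12=24, Kent→Galt 11·19=209. Service 413; fixed 181; total 594.
{Holm}: Tring→Holm 4·22=88, Quay→Holm 4·8=32, Pell→Holm 13·6=78, Vance→Holm 10·12=120, Kent→Holm 11·19=209. Service 527; fixed 119; total 646.
{Largo, Galt, Holm, Milton, Farrow}: service 274 + fixed 727 = 1001
No other subset beats 570.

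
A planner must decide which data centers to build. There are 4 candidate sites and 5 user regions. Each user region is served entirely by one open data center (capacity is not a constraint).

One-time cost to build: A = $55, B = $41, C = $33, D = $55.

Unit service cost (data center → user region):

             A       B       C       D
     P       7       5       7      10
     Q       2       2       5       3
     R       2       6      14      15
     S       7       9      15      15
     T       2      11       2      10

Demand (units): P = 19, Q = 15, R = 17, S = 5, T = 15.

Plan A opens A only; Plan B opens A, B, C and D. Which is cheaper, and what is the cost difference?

Plan A is cheaper by 91.

Plan A: {A}: P→A 7·19=133, Q→A 2·15=30, R→A 2·17=34, S→A 7·5=35, T→A 2·15=30. Service 262; fixed 55; total 317.
Plan B: {A, B, C, D}: P→B 5·19=95, Q→A 2·15=30, R→A 2·17=34, S→A 7·5=35, T→A 2·15=30. Service 224; fixed 184; total 408.
Difference: |317 − 408| = 91.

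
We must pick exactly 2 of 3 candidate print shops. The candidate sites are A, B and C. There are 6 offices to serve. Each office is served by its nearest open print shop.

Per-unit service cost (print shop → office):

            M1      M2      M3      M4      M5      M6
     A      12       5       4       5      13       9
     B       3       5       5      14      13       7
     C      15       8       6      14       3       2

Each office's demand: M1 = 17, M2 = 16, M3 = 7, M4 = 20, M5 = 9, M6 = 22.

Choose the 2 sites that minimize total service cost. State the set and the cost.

With exactly 2 open, each office uses its cheapest among the chosen.
{A, C}: M1→A 12·17=204, M2→A 5·16=80, M3→A 4·7=28, M4→A 5·20=100, M5→C 3·9=27, M6→C 2·22=44. Service cost 483.
{B, C}: service cost 517
{A, B}: service cost 530
Among all 3 size-2 choices, {A, C} is lowest.

Choose A and C; total service cost 483.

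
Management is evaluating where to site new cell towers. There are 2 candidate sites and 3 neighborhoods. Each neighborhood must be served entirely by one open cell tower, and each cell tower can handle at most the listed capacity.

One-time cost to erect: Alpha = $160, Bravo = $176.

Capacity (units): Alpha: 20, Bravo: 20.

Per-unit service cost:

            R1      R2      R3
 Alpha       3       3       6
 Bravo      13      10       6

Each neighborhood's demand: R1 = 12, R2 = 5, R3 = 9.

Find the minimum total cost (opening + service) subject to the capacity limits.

Open {Alpha, Bravo}: R1→Alpha 3·12=36, R2→Alpha 3·5=15, R3→Bravo 6·9=54.
Loads: Alpha carries 17/20, Bravo carries 9/20. Service 105; fixed 336; total 441.
Next best feasible plan costs 476.

Minimum total cost: 441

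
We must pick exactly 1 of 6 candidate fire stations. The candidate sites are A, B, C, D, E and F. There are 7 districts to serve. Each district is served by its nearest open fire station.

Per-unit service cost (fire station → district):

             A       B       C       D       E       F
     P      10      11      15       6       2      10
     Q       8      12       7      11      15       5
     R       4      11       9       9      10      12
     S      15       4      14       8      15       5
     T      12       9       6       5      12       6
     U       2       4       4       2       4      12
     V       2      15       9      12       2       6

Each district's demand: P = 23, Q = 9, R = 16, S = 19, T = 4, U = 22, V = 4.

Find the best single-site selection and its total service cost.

Choose D only; total service cost 645.

With exactly 1 open, each district uses its cheapest among the chosen.
{D}: P→D 6·23=138, Q→D 11·9=99, R→D 9·16=144, S→D 8·19=152, T→D 5·4=20, U→D 2·22=44, V→D 12·4=48. Service cost 645.
{A}: service cost 751
{E}: service cost 770
Among all 6 size-1 choices, {D} is lowest.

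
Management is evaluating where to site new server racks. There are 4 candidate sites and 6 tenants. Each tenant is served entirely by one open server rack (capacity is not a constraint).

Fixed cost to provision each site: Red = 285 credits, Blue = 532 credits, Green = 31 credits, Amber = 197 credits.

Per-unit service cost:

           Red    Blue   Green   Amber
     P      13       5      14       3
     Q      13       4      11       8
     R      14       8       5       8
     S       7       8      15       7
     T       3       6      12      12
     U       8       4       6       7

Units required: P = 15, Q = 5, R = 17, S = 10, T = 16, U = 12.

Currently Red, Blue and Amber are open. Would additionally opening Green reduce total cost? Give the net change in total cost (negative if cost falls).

Current service cost with {Red, Blue, Amber}: 367.
Adding Green: each tenant re-picks its cheapest; new service cost 316, saving 51.
Extra fixed cost: 31. Net change = 31 − 51 = -20.
(Totals: 1381 → 1361.)

Yes — net change −20 (cost falls by 20).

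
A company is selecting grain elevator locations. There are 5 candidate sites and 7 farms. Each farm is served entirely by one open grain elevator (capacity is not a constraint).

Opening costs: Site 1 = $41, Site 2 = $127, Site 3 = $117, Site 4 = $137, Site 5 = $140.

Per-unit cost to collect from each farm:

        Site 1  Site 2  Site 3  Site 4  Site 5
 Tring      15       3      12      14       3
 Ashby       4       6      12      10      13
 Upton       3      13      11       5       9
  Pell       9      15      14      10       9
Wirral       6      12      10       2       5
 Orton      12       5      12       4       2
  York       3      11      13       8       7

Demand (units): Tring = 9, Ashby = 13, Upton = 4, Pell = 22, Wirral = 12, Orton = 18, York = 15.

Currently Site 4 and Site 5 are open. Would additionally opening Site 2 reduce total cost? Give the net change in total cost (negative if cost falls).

No — net change +75 (cost rises by 75).

Current service cost with {Site 4, Site 5}: 540.
Adding Site 2: each farm re-picks its cheapest; new service cost 488, saving 52.
Extra fixed cost: 127. Net change = 127 − 52 = 75.
(Totals: 817 → 892.)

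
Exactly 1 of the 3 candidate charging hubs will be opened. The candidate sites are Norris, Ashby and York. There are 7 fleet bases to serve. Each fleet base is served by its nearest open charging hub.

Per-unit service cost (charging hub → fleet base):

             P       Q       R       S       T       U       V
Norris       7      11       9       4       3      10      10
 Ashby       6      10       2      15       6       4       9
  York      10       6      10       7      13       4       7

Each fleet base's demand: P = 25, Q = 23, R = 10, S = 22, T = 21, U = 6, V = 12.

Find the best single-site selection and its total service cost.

Choose Norris only; total service cost 849.

With exactly 1 open, each fleet base uses its cheapest among the chosen.
{Norris}: P→Norris 7·25=175, Q→Norris 11·23=253, R→Norris 9·10=90, S→Norris 4·22=88, T→Norris 3·21=63, U→Norris 10·6=60, V→Norris 10·12=120. Service cost 849.
{Ashby}: service cost 988
{York}: service cost 1023
Among all 3 size-1 choices, {Norris} is lowest.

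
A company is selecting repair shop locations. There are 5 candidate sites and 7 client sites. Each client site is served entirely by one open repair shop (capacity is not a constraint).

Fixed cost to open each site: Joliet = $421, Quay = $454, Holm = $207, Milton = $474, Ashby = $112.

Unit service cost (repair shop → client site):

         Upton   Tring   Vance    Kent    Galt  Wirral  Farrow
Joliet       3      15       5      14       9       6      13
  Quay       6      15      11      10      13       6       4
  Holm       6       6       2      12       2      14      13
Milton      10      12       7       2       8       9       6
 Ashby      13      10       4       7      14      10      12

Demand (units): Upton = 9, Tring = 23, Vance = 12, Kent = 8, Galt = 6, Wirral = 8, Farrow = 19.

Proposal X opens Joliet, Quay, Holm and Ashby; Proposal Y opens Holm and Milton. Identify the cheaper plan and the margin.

Proposal X: {Joliet, Quay, Holm, Ashby}: Upton→Joliet 3·9=27, Tring→Holm 6·23=138, Vance→Holm 2·12=24, Kent→Ashby 7·8=56, Galt→Holm 2·6=12, Wirral→Joliet 6·8=48, Farrow→Quay 4·19=76. Service 381; fixed 1194; total 1575.
Proposal Y: {Holm, Milton}: Upton→Holm 6·9=54, Tring→Holm 6·23=138, Vance→Holm 2·12=24, Kent→Milton 2·8=16, Galt→Holm 2·6=12, Wirral→Milton 9·8=72, Farrow→Milton 6·19=114. Service 430; fixed 681; total 1111.
Difference: |1575 − 1111| = 464.

Proposal Y is cheaper by 464.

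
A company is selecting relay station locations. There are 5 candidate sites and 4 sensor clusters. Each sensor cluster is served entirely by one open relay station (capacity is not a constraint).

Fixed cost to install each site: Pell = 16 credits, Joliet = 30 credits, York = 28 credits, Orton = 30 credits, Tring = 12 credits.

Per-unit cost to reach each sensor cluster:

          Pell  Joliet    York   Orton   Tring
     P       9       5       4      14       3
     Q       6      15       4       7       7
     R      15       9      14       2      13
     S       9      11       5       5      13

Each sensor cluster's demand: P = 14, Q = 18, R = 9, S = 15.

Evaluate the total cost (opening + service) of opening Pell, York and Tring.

Each sensor cluster is assigned to its cheapest site among the open ones.
{Pell, York, Tring}: P→Tring 3·14=42, Q→York 4·18=72, R→Tring 13·9=117, S→York 5·15=75. Service 306; fixed 56; total 362.

Total cost: 362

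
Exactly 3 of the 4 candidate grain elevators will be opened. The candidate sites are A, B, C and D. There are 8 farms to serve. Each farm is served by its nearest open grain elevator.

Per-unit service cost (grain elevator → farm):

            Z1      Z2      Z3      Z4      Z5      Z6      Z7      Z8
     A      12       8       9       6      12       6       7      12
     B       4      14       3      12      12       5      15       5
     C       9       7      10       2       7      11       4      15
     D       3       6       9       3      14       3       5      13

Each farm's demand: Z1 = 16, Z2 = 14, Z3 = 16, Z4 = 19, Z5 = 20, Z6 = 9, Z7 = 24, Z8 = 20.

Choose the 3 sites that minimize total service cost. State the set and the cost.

Choose B, C and D; total service cost 581.

With exactly 3 open, each farm uses its cheapest among the chosen.
{B, C, D}: Z1→D 3·16=48, Z2→D 6·14=84, Z3→B 3·16=48, Z4→C 2·19=38, Z5→C 7·20=140, Z6→D 3·9=27, Z7→C 4·24=96, Z8→B 5·20=100. Service cost 581.
{A, B, C}: service cost 629
{A, B, D}: service cost 724
Among all 4 size-3 choices, {B, C, D} is lowest.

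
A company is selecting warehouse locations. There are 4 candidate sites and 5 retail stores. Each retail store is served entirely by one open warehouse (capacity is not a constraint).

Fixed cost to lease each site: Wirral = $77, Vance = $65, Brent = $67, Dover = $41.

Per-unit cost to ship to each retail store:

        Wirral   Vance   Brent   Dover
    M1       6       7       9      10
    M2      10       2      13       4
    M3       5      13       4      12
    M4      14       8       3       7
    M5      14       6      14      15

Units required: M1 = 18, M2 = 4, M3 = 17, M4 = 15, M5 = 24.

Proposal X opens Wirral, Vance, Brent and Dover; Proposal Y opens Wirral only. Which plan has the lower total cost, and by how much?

Proposal X: {Wirral, Vance, Brent, Dover}: M1→Wirral 6·18=108, M2→Vance 2·4=8, M3→Brent 4·17=68, M4→Brent 3·15=45, M5→Vance 6·24=144. Service 373; fixed 250; total 623.
Proposal Y: {Wirral}: M1→Wirral 6·18=108, M2→Wirral 10·4=40, M3→Wirral 5·17=85, M4→Wirral 14·15=210, M5→Wirral 14·24=336. Service 779; fixed 77; total 856.
Difference: |623 − 856| = 233.

Proposal X is cheaper by 233.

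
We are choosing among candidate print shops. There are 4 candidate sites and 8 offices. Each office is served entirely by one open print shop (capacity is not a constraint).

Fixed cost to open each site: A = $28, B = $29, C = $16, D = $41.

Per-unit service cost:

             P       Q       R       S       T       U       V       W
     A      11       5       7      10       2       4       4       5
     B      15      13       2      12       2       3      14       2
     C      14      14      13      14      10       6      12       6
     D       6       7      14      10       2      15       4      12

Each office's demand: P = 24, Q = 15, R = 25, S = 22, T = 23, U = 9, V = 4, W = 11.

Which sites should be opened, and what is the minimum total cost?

For any fixed open set, each office goes to its cheapest open site; total = fixed + service.
{A, B, D}: P→D 6·24=144, Q→A 5·15=75, R→B 2·25=50, S→A 10·22=220, T→A 2·23=46, U→B 3·9=27, V→A 4·4=16, W→B 2·11=22. Service 600; fixed 98; total 698.
{B, D}: service 630 + fixed 70 = 700
{A, B, C, D}: P→D 6·24=144, Q→A 5·15=75, R→B 2·25=50, S→A 10·22=220, T→A 2·23=46, U→B 3·9=27, V→A 4·4=16, W→B 2·11=22. Service 600; fixed 114; total 714.
{C}: service 1577 + fixed 16 = 1593
No other subset beats 698.

Open A, B and D; minimum total cost 698.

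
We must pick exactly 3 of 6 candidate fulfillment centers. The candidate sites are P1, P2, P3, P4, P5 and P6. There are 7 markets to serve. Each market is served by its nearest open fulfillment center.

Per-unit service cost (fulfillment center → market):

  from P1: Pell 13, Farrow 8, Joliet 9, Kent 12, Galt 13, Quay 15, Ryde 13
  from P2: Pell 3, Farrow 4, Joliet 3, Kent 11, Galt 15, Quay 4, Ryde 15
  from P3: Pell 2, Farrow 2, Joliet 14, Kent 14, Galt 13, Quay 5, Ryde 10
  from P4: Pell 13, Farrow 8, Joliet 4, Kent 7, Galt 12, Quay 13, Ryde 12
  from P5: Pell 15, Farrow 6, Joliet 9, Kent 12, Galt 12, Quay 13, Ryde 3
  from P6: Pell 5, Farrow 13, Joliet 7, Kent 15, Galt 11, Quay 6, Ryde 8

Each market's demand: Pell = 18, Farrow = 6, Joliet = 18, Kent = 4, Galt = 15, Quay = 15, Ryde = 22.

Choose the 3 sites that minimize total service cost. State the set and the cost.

With exactly 3 open, each market uses its cheapest among the chosen.
{P2, P3, P5}: Pell→P3 2·18=36, Farrow→P3 2·6=12, Joliet→P2 3·18=54, Kent→P2 11·4=44, Galt→P5 12·15=180, Quay→P2 4·15=60, Ryde→P5 3·22=66. Service cost 452.
{P2, P4, P5}: service cost 466
{P2, P5, P6}: service cost 467
Among all 20 size-3 choices, {P2, P3, P5} is lowest.

Choose P2, P3 and P5; total service cost 452.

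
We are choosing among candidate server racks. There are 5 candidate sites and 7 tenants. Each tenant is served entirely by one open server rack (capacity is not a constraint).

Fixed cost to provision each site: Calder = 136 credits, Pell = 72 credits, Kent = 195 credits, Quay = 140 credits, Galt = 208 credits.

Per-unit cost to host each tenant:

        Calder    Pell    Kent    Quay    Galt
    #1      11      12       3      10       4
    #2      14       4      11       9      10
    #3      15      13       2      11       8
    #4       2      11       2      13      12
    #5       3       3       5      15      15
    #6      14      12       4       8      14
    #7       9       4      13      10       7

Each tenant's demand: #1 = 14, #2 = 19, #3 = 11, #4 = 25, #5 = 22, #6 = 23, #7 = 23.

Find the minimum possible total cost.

For any fixed open set, each tenant goes to its cheapest open site; total = fixed + service.
{Pell, Kent}: #1→Kent 3·14=42, #2→Pell 4·19=76, #3→Kent 2·11=22, #4→Kent 2·25=50, #5→Pell 3·22=66, #6→Kent 4·23=92, #7→Pell 4·23=92. Service 440; fixed 267; total 707.
{Calder, Pell, Kent}: service 440 + fixed 403 = 843
{Pell, Kent, Quay}: service 440 + fixed 407 = 847
{Calder, Pell, Kent, Quay, Galt}: #1→Kent 3·14=42, #2→Pell 4·19=76, #3→Kent 2·11=22, #4→Calder 2·25=50, #5→Calder 3·22=66, #6→Kent 4·23=92, #7→Pell 4·23=92. Service 440; fixed 751; total 1191.
No other subset beats 707.

Minimum total cost: 707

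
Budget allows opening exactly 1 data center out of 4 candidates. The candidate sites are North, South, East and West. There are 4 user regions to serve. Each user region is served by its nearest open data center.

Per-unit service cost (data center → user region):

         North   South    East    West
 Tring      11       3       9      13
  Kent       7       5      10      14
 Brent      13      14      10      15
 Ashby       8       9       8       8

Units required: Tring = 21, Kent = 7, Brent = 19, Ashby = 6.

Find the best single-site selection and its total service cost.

Choose South only; total service cost 418.

With exactly 1 open, each user region uses its cheapest among the chosen.
{South}: Tring→South 3·21=63, Kent→South 5·7=35, Brent→South 14·19=266, Ashby→South 9·6=54. Service cost 418.
{East}: service cost 497
{North}: service cost 575
Among all 4 size-1 choices, {South} is lowest.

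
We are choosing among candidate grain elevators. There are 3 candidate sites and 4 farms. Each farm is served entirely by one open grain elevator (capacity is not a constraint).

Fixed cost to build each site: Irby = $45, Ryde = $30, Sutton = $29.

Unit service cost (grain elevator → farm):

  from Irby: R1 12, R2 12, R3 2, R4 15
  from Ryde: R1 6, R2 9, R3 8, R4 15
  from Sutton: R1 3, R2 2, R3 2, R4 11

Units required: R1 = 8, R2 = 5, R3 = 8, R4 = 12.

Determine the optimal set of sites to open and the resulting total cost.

For any fixed open set, each farm goes to its cheapest open site; total = fixed + service.
{Sutton}: R1→Sutton 3·8=24, R2→Sutton 2·5=10, R3→Sutton 2·8=16, R4→Sutton 11·12=132. Service 182; fixed 29; total 211.
{Ryde, Sutton}: R1→Sutton 3·8=24, R2→Sutton 2·5=10, R3→Sutton 2·8=16, R4→Sutton 11·12=132. Service 182; fixed 59; total 241.
{Irby, Sutton}: service 182 + fixed 74 = 256
{Irby, Ryde, Sutton}: service 182 + fixed 104 = 286
(All 7 nonempty subsets were checked; Sutton only is lowest.)

Open Sutton only; minimum total cost 211.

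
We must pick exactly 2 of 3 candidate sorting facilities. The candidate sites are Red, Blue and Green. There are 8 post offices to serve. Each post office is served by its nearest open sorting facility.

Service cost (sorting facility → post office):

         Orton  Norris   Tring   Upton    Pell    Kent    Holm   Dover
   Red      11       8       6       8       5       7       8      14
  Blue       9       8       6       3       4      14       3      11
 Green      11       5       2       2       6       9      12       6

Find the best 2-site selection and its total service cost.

Choose Blue and Green; total service cost 40.

With exactly 2 open, each post office uses its cheapest among the chosen.
{Blue, Green}: Orton→Blue 9, Norris→Green 5, Tring→Green 2, Upton→Green 2, Pell→Blue 4, Kent→Green 9, Holm→Blue 3, Dover→Green 6. Service cost 40.
{Red, Green}: service cost 46
{Red, Blue}: service cost 51
Among all 3 size-2 choices, {Blue, Green} is lowest.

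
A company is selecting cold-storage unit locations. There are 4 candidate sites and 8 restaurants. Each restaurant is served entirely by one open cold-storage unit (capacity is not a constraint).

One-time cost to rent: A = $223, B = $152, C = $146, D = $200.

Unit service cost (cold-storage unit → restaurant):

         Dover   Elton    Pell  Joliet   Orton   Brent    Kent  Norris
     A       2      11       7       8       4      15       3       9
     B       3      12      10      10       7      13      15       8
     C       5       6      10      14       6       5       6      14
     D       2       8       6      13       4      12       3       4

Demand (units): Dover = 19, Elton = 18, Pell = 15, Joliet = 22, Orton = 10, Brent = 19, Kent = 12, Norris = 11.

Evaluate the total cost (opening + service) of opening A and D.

Each restaurant is assigned to its cheapest site among the open ones.
{A, D}: Dover→A 2·19=38, Elton→D 8·18=144, Pell→D 6·15=90, Joliet→A 8·22=176, Orton→A 4·10=40, Brent→D 12·19=228, Kent→A 3·12=36, Norris→D 4·11=44. Service 796; fixed 423; total 1219.

Total cost: 1219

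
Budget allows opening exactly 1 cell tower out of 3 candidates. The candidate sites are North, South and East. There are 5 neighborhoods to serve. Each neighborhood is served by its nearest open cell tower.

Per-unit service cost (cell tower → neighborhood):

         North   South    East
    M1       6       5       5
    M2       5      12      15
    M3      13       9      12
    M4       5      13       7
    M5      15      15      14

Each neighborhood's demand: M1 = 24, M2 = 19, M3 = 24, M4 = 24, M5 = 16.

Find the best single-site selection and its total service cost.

With exactly 1 open, each neighborhood uses its cheapest among the chosen.
{North}: M1→North 6·24=144, M2→North 5·19=95, M3→North 13·24=312, M4→North 5·24=120, M5→North 15·16=240. Service cost 911.
{East}: service cost 1085
{South}: service cost 1116
Among all 3 size-1 choices, {North} is lowest.

Choose North only; total service cost 911.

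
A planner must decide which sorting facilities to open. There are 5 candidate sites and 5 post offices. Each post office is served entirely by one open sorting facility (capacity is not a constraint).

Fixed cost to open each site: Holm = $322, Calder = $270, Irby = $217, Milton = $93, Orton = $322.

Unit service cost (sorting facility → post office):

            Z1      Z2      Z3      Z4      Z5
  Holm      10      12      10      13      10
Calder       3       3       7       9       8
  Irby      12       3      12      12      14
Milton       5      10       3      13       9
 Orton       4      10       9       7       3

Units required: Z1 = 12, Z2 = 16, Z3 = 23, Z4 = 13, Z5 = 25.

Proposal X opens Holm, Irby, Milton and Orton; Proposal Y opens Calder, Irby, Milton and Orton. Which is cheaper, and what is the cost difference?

Proposal Y is cheaper by 64.

Proposal X: {Holm, Irby, Milton, Orton}: Z1→Orton 4·12=48, Z2→Irby 3·16=48, Z3→Milton 3·23=69, Z4→Orton 7·13=91, Z5→Orton 3·25=75. Service 331; fixed 954; total 1285.
Proposal Y: {Calder, Irby, Milton, Orton}: Z1→Calder 3·12=36, Z2→Calder 3·16=48, Z3→Milton 3·23=69, Z4→Orton 7·13=91, Z5→Orton 3·25=75. Service 319; fixed 902; total 1221.
Difference: |1285 − 1221| = 64.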